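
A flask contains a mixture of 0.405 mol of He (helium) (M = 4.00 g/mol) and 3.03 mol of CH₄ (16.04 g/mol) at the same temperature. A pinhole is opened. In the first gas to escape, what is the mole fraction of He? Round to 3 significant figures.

Rate_i ∝ x_i/√M_i (Graham's law weighted by mole fraction), so the effusate composition follows n_i/√M_i.
Mole fraction of He in the effusate = (n_He/√M_He) / (n_He/√M_He + n_CH₄/√M_CH₄)
= (0.405/√4.00) / (0.405/√4.00 + 3.03/√16.04) = 0.2025/(0.2025 + 0.7566) = 0.211.

0.211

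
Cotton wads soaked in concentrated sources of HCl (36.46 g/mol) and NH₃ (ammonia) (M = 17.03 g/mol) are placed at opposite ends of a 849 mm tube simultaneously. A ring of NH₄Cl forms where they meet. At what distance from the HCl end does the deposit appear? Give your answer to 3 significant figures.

The fronts meet when d_HCl + d_NH₃ = L with d_HCl/d_NH₃ = √(M_NH₃/M_HCl) (Graham's law). Here √(M_NH₃/M_HCl) = √(17.03/36.46) = 0.6834.
With d_HCl + d_NH₃ = 849 mm, d_NH₃ = 849/(1 + 0.6834) = 504.3 mm.
d_HCl = 849 − 504.3 = 345 mm.

345 mm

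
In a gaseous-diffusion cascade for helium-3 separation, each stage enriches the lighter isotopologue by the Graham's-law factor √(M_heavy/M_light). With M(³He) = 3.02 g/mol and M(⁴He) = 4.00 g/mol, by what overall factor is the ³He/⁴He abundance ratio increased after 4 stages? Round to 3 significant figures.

1.75

The single-stage factor is √(M_heavy/M_light), so 4 stages give [√(4.00/3.02)]^4 = (4.00/3.02)^(4/2).
= 1.32450^2 = 1.75.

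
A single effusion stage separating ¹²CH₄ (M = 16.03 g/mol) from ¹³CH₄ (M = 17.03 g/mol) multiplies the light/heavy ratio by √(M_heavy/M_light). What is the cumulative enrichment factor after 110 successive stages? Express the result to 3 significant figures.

Each stage multiplies the ratio by α = √(17.03/16.03), so after 110 stages the overall factor is α^110 = (17.03/16.03)^(110/2).
= 1.06238^55 = 27.9.

27.9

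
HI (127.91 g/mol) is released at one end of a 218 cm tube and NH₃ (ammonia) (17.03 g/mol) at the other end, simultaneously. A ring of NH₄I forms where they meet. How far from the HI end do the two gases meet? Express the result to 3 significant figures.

58.3 cm

Distances travelled in equal time are proportional to diffusion rates, so d_HI/d_NH₃ = √(M_NH₃/M_HI) = √(17.03/127.91) = 0.3649.
With d_HI + d_NH₃ = 218 cm, d_NH₃ = 218/(1 + 0.3649) = 159.7 cm.
d_HI = 218 − 159.7 = 58.3 cm.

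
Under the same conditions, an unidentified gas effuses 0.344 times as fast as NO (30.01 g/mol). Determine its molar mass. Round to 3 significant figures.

By Graham's law, rate_X/rate_NO = √(M_NO/M_X).
0.344 = √(30.01/M_X)
M_X = 30.01 / 0.344² = 30.01 / 0.1183 = 254 g/mol

254 g/mol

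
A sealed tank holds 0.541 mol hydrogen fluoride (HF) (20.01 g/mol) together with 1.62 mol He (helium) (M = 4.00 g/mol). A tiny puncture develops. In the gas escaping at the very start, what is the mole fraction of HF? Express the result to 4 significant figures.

0.1299

Rate_i ∝ x_i/√M_i (Graham's law weighted by mole fraction), so the effusate composition follows n_i/√M_i.
x_HF(eff) = (n_HF/√M_HF) / (n_HF/√M_HF + n_He/√M_He)
= (0.541/√20.01) / (0.541/√20.01 + 1.62/√4.00) = 0.1209/(0.1209 + 0.8100) = 0.1299.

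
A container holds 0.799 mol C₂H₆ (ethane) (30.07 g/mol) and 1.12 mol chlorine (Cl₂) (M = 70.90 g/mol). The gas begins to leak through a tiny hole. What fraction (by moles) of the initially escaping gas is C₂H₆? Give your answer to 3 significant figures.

0.523

The effusion rate of species i is ∝ p_i/√M_i ∝ n_i/√M_i.
Mole fraction of C₂H₆ in the effusate = (n_C₂H₆/√M_C₂H₆) / (n_C₂H₆/√M_C₂H₆ + n_Cl₂/√M_Cl₂)
= (0.799/√30.07) / (0.799/√30.07 + 1.12/√70.90) = 0.1457/(0.1457 + 0.1330) = 0.523.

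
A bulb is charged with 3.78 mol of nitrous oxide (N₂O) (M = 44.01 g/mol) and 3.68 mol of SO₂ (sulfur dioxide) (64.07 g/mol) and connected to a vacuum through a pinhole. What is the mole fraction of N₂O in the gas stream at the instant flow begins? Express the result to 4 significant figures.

Effusion rate of each component ∝ n_i/√M_i (partial pressure × 1/√M).
Mole fraction of N₂O in the effusate = (n_N₂O/√M_N₂O) / (n_N₂O/√M_N₂O + n_SO₂/√M_SO₂)
= (3.78/√44.01) / (3.78/√44.01 + 3.68/√64.07) = 0.5698/(0.5698 + 0.4597) = 0.5534.

0.5534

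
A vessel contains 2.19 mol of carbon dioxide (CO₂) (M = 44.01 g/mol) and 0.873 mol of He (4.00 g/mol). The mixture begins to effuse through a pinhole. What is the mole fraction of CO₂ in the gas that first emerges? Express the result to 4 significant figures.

Rate_i ∝ x_i/√M_i (Graham's law weighted by mole fraction), so the effusate composition follows n_i/√M_i.
Mole fraction of CO₂ in the effusate = (n_CO₂/√M_CO₂) / (n_CO₂/√M_CO₂ + n_He/√M_He)
= (2.19/√44.01) / (2.19/√44.01 + 0.873/√4.00) = 0.3301/(0.3301 + 0.4365) = 0.4306.

0.4306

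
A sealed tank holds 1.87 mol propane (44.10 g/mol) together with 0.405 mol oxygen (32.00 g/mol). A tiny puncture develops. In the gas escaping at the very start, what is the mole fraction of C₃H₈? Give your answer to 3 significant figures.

0.797

Effusion rate of each component ∝ n_i/√M_i (partial pressure × 1/√M).
So x_C₃H₈ in the escaping gas = (n_C₃H₈/√M_C₃H₈) / Σ(n_i/√M_i)
= (1.87/√44.10) / (1.87/√44.10 + 0.405/√32.00) = 0.2816/(0.2816 + 0.07159) = 0.797.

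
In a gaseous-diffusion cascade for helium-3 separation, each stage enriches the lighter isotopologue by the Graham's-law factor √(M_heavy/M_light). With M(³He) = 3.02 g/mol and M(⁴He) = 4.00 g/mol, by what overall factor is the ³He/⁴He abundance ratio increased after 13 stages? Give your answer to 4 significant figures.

6.214

After 13 stages the ratio has grown by (√(4.00/3.02))^13 = (4.00/3.02)^(13/2).
= 1.32450^(13/2) = 6.214.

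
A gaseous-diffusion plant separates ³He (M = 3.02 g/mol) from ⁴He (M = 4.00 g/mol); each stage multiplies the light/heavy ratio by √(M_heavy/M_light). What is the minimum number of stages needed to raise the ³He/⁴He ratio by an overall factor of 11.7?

Per stage α = (4.00/3.02)^(1/2) = 1.32450^0.5, giving ln α = 0.1405.
Need α^N ≥ 11.7 ⇒ N ≥ ln(11.7) / ln α = 2.460 / 0.1405 = 17.50.
Minimum whole number of stages: N = 18.

18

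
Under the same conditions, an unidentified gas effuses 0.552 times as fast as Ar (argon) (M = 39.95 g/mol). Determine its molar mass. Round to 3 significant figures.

From Graham's law, rate_X/rate_Ar = √(M_Ar/M_X).
0.552 = √(39.95/M_X)
M_X = 39.95 / 0.552² = 39.95 / 0.3047 = 131 g/mol

131 g/mol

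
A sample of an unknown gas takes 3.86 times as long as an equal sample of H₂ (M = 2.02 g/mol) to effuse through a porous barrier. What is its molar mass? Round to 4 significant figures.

Graham's law gives t_X/t_H₂ = √(M_X/M_H₂).
3.86 = √(M_X/2.02)
M_X = 2.02 × 3.86² = 2.02 × 14.90 = 30.10 g/mol

30.10 g/mol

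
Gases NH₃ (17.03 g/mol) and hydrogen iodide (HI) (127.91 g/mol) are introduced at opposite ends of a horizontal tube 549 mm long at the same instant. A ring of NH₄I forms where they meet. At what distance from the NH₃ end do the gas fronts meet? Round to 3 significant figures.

402 mm

Graham's law gives d_NH₃/d_HI = rate_NH₃/rate_HI = √(M_HI/M_NH₃) = √(127.91/17.03) = 2.741.
With d_NH₃ + d_HI = 549 mm, d_HI = 549/(1 + 2.741) = 146.8 mm.
d_NH₃ = 549 − 146.8 = 402 mm.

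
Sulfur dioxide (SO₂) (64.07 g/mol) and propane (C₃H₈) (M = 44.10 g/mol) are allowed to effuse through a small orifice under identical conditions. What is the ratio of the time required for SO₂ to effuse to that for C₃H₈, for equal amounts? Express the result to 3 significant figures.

1.21

Graham's law gives t_SO₂/t_C₃H₈ = √(M_SO₂/M_C₃H₈) = √(64.07/44.10) = √1.453 = 1.21.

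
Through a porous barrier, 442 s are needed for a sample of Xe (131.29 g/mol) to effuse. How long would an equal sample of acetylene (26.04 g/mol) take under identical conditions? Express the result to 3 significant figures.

Using Graham's law: t_C₂H₂/t_Xe = √(M_C₂H₂/M_Xe) = √(26.04/131.29) = √0.1983 = 0.4454.
So the time for C₂H₂ is 442 × 0.4454 = 197 s.

197 s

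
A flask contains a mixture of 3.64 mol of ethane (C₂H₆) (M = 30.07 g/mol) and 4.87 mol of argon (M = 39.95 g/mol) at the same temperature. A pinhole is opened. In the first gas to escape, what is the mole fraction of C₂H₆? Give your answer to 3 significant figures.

The effusion rate of species i is ∝ p_i/√M_i ∝ n_i/√M_i.
Mole fraction of C₂H₆ in the effusate = (n_C₂H₆/√M_C₂H₆) / (n_C₂H₆/√M_C₂H₆ + n_Ar/√M_Ar)
= (3.64/√30.07) / (3.64/√30.07 + 4.87/√39.95) = 0.6638/(0.6638 + 0.7705) = 0.463.

0.463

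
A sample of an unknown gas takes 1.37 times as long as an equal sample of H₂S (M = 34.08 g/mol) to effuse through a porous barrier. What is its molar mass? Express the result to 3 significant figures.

64.0 g/mol

Using Graham's law: t_X/t_H₂S = √(M_X/M_H₂S).
1.37 = √(M_X/34.08)
M_X = 34.08 × 1.37² = 34.08 × 1.877 = 64.0 g/mol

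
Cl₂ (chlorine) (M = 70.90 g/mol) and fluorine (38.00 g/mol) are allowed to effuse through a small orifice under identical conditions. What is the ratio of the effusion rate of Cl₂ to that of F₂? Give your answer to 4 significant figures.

0.7321

Using Graham's law: rate_Cl₂/rate_F₂ = √(M_F₂/M_Cl₂) = √(38.00/70.90) = √0.5360 = 0.7321.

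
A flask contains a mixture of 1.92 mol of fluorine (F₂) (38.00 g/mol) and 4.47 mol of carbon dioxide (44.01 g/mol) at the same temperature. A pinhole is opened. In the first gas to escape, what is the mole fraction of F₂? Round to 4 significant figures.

The effusion rate of species i is ∝ p_i/√M_i ∝ n_i/√M_i.
Mole fraction of F₂ in the effusate = (n_F₂/√M_F₂) / (n_F₂/√M_F₂ + n_CO₂/√M_CO₂)
= (1.92/√38.00) / (1.92/√38.00 + 4.47/√44.01) = 0.3115/(0.3115 + 0.6738) = 0.3161.

0.3161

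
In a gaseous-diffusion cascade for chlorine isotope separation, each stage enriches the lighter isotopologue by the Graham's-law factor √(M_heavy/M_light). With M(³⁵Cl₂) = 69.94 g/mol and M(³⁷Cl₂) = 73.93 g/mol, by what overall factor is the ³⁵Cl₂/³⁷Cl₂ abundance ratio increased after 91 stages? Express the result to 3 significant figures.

12.5

The single-stage factor is √(M_heavy/M_light), so 91 stages give [√(73.93/69.94)]^91 = (73.93/69.94)^(91/2).
= 1.05705^(91/2) = 12.5.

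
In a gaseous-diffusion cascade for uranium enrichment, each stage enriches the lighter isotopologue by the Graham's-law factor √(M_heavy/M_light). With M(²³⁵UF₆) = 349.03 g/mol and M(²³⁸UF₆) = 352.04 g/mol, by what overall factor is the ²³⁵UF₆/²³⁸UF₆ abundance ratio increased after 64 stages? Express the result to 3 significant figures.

Overall factor = α^64 with α = √(352.04/349.03), i.e. (352.04/349.03)^(64/2).
= 1.00862^32 = 1.32.

1.32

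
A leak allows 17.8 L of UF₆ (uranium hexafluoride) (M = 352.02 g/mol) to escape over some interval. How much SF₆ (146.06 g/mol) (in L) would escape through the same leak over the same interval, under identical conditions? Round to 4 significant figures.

27.63 L

From Graham's law, rate_SF₆/rate_UF₆ = √(M_UF₆/M_SF₆) = √(352.02/146.06) = √2.410 = 1.552.
So the volume for SF₆ is 17.8 × 1.552 = 27.63 L.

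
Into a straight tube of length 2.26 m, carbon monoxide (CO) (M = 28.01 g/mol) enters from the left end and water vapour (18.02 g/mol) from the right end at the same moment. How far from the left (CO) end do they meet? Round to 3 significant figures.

The fronts meet when d_CO + d_H₂O = L with d_CO/d_H₂O = √(M_H₂O/M_CO) (Graham's law). Here √(M_H₂O/M_CO) = √(18.02/28.01) = 0.8021.
With d_CO + d_H₂O = 2.26 m, d_H₂O = 2.26/(1 + 0.8021) = 1.254 m.
d_CO = 2.26 − 1.254 = 1.01 m.

1.01 m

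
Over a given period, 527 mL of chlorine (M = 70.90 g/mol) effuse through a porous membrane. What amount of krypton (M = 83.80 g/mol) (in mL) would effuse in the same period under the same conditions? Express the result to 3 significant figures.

485 mL

Graham's law gives rate_Kr/rate_Cl₂ = √(M_Cl₂/M_Kr) = √(70.90/83.80) = √0.8461 = 0.9198.
So the volume for Kr is 527 × 0.9198 = 485 mL.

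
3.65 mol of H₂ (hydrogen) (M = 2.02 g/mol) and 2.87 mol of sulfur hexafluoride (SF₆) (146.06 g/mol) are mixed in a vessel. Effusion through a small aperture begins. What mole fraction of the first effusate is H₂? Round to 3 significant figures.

0.915

Each component's effusion rate ∝ (its partial pressure)·(1/√M) ∝ n_i/√M_i.
Mole fraction of H₂ in the effusate = (n_H₂/√M_H₂) / (n_H₂/√M_H₂ + n_SF₆/√M_SF₆)
= (3.65/√2.02) / (3.65/√2.02 + 2.87/√146.06) = 2.568/(2.568 + 0.2375) = 0.915.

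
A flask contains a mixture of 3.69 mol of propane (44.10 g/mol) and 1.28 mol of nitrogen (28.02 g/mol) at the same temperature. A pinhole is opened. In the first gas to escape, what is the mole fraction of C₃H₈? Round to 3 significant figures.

The effusion rate of species i is ∝ p_i/√M_i ∝ n_i/√M_i.
Mole fraction of C₃H₈ in the effusate = (n_C₃H₈/√M_C₃H₈) / (n_C₃H₈/√M_C₃H₈ + n_N₂/√M_N₂)
= (3.69/√44.10) / (3.69/√44.10 + 1.28/√28.02) = 0.5557/(0.5557 + 0.2418) = 0.697.

0.697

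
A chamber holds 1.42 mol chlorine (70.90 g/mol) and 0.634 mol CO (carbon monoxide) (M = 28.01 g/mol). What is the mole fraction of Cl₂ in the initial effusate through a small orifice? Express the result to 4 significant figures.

Each component's effusion rate ∝ (its partial pressure)·(1/√M) ∝ n_i/√M_i.
x_Cl₂(eff) = (n_Cl₂/√M_Cl₂) / (n_Cl₂/√M_Cl₂ + n_CO/√M_CO)
= (1.42/√70.90) / (1.42/√70.90 + 0.634/√28.01) = 0.1686/(0.1686 + 0.1198) = 0.5847.

0.5847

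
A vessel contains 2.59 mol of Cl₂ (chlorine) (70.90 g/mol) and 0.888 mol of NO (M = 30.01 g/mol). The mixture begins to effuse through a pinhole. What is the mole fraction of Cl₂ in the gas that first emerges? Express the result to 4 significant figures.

The effusion rate of species i is ∝ p_i/√M_i ∝ n_i/√M_i.
Mole fraction of Cl₂ in the effusate = (n_Cl₂/√M_Cl₂) / (n_Cl₂/√M_Cl₂ + n_NO/√M_NO)
= (2.59/√70.90) / (2.59/√70.90 + 0.888/√30.01) = 0.3076/(0.3076 + 0.1621) = 0.6549.

0.6549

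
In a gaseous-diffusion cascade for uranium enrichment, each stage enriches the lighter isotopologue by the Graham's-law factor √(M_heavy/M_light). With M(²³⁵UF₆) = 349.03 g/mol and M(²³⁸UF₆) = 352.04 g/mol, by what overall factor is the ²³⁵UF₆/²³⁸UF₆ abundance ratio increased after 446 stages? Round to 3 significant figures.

After 446 stages the ratio has grown by (√(352.04/349.03))^446 = (352.04/349.03)^(446/2).
= 1.00862^223 = 6.79.

6.79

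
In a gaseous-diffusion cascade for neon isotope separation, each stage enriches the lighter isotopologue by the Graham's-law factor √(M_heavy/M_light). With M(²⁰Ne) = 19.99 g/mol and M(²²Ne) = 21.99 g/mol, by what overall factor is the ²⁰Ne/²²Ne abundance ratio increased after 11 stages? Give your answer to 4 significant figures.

1.690

Overall factor = α^11 with α = √(21.99/19.99), i.e. (21.99/19.99)^(11/2).
= 1.10005^(11/2) = 1.690.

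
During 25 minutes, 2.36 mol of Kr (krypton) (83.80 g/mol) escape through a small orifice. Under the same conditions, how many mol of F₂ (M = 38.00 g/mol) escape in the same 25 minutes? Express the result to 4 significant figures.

3.505 mol

Graham's law gives rate_F₂/rate_Kr = √(M_Kr/M_F₂) = √(83.80/38.00) = √2.205 = 1.485.
So the amount for F₂ is 2.36 × 1.485 = 3.505 mol.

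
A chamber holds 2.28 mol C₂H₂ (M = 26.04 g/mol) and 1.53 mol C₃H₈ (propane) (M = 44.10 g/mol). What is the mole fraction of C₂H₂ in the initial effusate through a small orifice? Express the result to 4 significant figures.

The effusion rate of species i is ∝ p_i/√M_i ∝ n_i/√M_i.
Mole fraction of C₂H₂ in the effusate = (n_C₂H₂/√M_C₂H₂) / (n_C₂H₂/√M_C₂H₂ + n_C₃H₈/√M_C₃H₈)
= (2.28/√26.04) / (2.28/√26.04 + 1.53/√44.10) = 0.4468/(0.4468 + 0.2304) = 0.6598.

0.6598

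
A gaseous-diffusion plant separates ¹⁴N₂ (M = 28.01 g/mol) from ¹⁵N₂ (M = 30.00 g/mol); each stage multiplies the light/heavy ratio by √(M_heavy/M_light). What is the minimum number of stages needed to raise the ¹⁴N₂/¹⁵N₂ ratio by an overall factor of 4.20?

42

Per stage α = (30.00/28.01)^(1/2) = 1.07105^0.5, giving ln α = 0.03432.
Need α^N ≥ 4.20 ⇒ N ≥ ln(4.20) / ln α = 1.435 / 0.03432 = 41.82.
Rounding up, N = 42 stages.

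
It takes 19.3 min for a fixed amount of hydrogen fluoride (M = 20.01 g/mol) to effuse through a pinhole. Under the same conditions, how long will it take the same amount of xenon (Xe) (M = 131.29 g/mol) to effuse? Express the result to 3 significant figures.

49.4 min

From Graham's law, t_Xe/t_HF = √(M_Xe/M_HF) = √(131.29/20.01) = √6.561 = 2.561.
So the time for Xe is 19.3 × 2.561 = 49.4 min.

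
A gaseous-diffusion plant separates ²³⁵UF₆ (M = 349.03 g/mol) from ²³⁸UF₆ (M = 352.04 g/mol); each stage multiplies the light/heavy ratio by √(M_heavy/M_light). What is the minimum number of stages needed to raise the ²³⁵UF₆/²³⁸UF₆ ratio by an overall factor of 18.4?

679

With α = √(352.04/349.03) per stage, ln α = ½ ln(1.00862) = 0.004293.
Need α^N ≥ 18.4 ⇒ N ≥ ln(18.4) / ln α = 2.912 / 0.004293 = 678.32.
Minimum whole number of stages: N = 679.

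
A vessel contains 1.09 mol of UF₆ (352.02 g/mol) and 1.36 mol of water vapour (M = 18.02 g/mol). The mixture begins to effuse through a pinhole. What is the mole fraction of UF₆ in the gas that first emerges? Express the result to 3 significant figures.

Each component's effusion rate ∝ (its partial pressure)·(1/√M) ∝ n_i/√M_i.
Mole fraction of UF₆ in the effusate = (n_UF₆/√M_UF₆) / (n_UF₆/√M_UF₆ + n_H₂O/√M_H₂O)
= (1.09/√352.02) / (1.09/√352.02 + 1.36/√18.02) = 0.05810/(0.05810 + 0.3204) = 0.153.

0.153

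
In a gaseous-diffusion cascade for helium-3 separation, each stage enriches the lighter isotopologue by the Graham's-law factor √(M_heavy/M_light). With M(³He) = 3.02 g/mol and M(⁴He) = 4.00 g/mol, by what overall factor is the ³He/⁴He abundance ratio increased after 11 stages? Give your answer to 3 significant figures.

After 11 stages the ratio has grown by (√(4.00/3.02))^11 = (4.00/3.02)^(11/2).
= 1.32450^(11/2) = 4.69.

4.69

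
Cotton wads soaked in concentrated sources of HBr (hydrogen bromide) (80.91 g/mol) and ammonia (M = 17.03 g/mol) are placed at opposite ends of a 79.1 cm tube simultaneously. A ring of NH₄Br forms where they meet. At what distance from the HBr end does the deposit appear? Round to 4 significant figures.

24.88 cm

Distances travelled in equal time are proportional to diffusion rates, so d_HBr/d_NH₃ = √(M_NH₃/M_HBr) = √(17.03/80.91) = 0.4588.
With d_HBr + d_NH₃ = 79.1 cm, d_NH₃ = 79.1/(1 + 0.4588) = 54.22 cm.
d_HBr = 79.1 − 54.22 = 24.88 cm.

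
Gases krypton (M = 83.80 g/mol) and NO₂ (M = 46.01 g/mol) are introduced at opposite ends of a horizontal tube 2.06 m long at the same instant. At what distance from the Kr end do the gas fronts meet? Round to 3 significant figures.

0.877 m

The fronts meet when d_Kr + d_NO₂ = L with d_Kr/d_NO₂ = √(M_NO₂/M_Kr) (Graham's law). Here √(M_NO₂/M_Kr) = √(46.01/83.80) = 0.7410.
With d_Kr + d_NO₂ = 2.06 m, d_NO₂ = 2.06/(1 + 0.7410) = 1.183 m.
d_Kr = 2.06 − 1.183 = 0.877 m.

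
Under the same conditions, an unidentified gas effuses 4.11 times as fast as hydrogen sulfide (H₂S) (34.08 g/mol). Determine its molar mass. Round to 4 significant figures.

2.018 g/mol

Since effusion rate ∝ 1/√M, rate_X/rate_H₂S = √(M_H₂S/M_X).
4.11 = √(34.08/M_X)
M_X = 34.08 / 4.11² = 34.08 / 16.89 = 2.018 g/mol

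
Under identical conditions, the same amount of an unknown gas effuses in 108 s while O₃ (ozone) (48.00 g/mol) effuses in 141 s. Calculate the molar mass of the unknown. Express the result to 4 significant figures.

28.16 g/mol

Using Graham's law: t_X/t_O₃ = √(M_X/M_O₃).
108/141 = 0.7660 = √(M_X/48.00)
M_X = 48.00 × 0.7660² = 48.00 × 0.5867 = 28.16 g/mol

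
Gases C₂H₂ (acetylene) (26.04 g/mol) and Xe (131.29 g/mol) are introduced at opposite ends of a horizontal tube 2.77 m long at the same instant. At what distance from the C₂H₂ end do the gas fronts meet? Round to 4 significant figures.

The fronts meet when d_C₂H₂ + d_Xe = L with d_C₂H₂/d_Xe = √(M_Xe/M_C₂H₂) (Graham's law). Here √(M_Xe/M_C₂H₂) = √(131.29/26.04) = 2.245.
With d_C₂H₂ + d_Xe = 2.77 m, d_Xe = 2.77/(1 + 2.245) = 0.8535 m.
d_C₂H₂ = 2.77 − 0.8535 = 1.916 m.

1.916 m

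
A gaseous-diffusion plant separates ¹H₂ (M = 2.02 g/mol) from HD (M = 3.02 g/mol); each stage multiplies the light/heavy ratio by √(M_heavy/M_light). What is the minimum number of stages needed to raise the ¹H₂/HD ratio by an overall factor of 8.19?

11

Single-stage factor α = √(3.02/2.02), so ln α = ½ ln(1.49505) = 0.2011.
Need α^N ≥ 8.19 ⇒ N ≥ ln(8.19) / ln α = 2.103 / 0.2011 = 10.46.
Minimum whole number of stages: N = 11.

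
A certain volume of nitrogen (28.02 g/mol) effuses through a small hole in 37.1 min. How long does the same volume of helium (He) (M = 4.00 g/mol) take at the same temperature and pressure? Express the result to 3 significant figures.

14.0 min

By Graham's law, t_He/t_N₂ = √(M_He/M_N₂) = √(4.00/28.02) = √0.1428 = 0.3778.
So the time for He is 37.1 × 0.3778 = 14.0 min.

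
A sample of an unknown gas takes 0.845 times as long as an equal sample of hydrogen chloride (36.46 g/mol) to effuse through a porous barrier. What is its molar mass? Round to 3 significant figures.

From Graham's law, t_X/t_HCl = √(M_X/M_HCl).
0.845 = √(M_X/36.46)
M_X = 36.46 × 0.845² = 36.46 × 0.7140 = 26.0 g/mol

26.0 g/mol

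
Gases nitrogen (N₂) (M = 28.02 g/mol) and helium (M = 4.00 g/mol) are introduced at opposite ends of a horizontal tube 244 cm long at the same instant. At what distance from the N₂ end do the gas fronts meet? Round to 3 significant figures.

66.9 cm

In equal time, each gas travels a distance ∝ its rate ∝ 1/√M, so d_N₂/d_He = √(M_He/M_N₂) = √(4.00/28.02) = 0.3778.
With d_N₂ + d_He = 244 cm, d_He = 244/(1 + 0.3778) = 177.1 cm.
d_N₂ = 244 − 177.1 = 66.9 cm.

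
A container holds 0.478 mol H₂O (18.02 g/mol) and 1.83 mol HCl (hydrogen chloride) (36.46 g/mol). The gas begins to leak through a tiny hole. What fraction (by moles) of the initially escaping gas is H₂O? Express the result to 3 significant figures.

0.271

The effusion rate of species i is ∝ p_i/√M_i ∝ n_i/√M_i.
Mole fraction of H₂O in the effusate = (n_H₂O/√M_H₂O) / (n_H₂O/√M_H₂O + n_HCl/√M_HCl)
= (0.478/√18.02) / (0.478/√18.02 + 1.83/√36.46) = 0.1126/(0.1126 + 0.3031) = 0.271.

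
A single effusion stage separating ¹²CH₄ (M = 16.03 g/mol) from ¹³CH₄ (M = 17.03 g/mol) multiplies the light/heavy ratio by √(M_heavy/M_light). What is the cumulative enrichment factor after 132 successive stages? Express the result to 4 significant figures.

Overall factor = α^132 with α = √(17.03/16.03), i.e. (17.03/16.03)^(132/2).
= 1.06238^66 = 54.27.

54.27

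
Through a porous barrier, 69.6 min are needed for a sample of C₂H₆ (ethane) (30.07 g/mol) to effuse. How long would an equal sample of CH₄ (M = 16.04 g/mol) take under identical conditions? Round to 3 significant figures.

Since effusion rate ∝ 1/√M, t_CH₄/t_C₂H₆ = √(M_CH₄/M_C₂H₆) = √(16.04/30.07) = √0.5334 = 0.7304.
So the time for CH₄ is 69.6 × 0.7304 = 50.8 min.

50.8 min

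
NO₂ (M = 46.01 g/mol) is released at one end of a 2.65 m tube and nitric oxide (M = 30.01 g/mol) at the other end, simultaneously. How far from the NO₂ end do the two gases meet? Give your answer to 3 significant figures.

Graham's law gives d_NO₂/d_NO = rate_NO₂/rate_NO = √(M_NO/M_NO₂) = √(30.01/46.01) = 0.8076.
With d_NO₂ + d_NO = 2.65 m, d_NO = 2.65/(1 + 0.8076) = 1.466 m.
d_NO₂ = 2.65 − 1.466 = 1.18 m.

1.18 m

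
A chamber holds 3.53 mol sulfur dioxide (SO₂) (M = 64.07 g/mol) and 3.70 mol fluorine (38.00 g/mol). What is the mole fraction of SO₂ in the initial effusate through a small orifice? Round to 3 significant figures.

0.424

Effusion rate of each component ∝ n_i/√M_i (partial pressure × 1/√M).
So x_SO₂ in the escaping gas = (n_SO₂/√M_SO₂) / Σ(n_i/√M_i)
= (3.53/√64.07) / (3.53/√64.07 + 3.70/√38.00) = 0.4410/(0.4410 + 0.6002) = 0.424.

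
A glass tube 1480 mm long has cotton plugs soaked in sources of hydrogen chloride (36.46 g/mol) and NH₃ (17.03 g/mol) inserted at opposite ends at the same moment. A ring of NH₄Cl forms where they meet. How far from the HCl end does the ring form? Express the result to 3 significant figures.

601 mm

The fronts meet when d_HCl + d_NH₃ = L with d_HCl/d_NH₃ = √(M_NH₃/M_HCl) (Graham's law). Here √(M_NH₃/M_HCl) = √(17.03/36.46) = 0.6834.
With d_HCl + d_NH₃ = 1480 mm, d_NH₃ = 1480/(1 + 0.6834) = 879.2 mm.
d_HCl = 1480 − 879.2 = 601 mm.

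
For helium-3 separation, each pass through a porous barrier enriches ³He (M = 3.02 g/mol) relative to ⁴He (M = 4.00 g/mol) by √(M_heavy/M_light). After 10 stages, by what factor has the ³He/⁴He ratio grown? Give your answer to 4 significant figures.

The single-stage factor is √(M_heavy/M_light), so 10 stages give [√(4.00/3.02)]^10 = (4.00/3.02)^(10/2).
= 1.32450^5 = 4.076.

4.076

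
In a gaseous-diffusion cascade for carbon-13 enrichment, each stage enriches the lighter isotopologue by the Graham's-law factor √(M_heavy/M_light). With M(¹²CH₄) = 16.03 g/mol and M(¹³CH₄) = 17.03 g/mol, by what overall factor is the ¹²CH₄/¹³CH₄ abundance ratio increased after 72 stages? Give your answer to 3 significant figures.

8.83

Each stage multiplies the ratio by α = √(17.03/16.03), so after 72 stages the overall factor is α^72 = (17.03/16.03)^(72/2).
= 1.06238^36 = 8.83.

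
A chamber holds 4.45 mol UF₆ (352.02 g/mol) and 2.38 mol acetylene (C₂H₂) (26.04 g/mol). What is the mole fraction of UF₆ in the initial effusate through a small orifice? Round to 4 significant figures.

Rate_i ∝ x_i/√M_i (Graham's law weighted by mole fraction), so the effusate composition follows n_i/√M_i.
x_UF₆(eff) = (n_UF₆/√M_UF₆) / (n_UF₆/√M_UF₆ + n_C₂H₂/√M_C₂H₂)
= (4.45/√352.02) / (4.45/√352.02 + 2.38/√26.04) = 0.2372/(0.2372 + 0.4664) = 0.3371.

0.3371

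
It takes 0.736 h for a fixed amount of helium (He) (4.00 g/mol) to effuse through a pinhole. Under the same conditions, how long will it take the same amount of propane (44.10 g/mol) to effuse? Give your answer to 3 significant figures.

2.44 h

By Graham's law, t_C₃H₈/t_He = √(M_C₃H₈/M_He) = √(44.10/4.00) = √11.03 = 3.320.
So the time for C₃H₈ is 0.736 × 3.320 = 2.44 h.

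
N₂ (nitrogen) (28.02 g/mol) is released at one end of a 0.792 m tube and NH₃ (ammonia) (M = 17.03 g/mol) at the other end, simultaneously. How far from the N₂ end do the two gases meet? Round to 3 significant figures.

0.347 m

The fronts meet when d_N₂ + d_NH₃ = L with d_N₂/d_NH₃ = √(M_NH₃/M_N₂) (Graham's law). Here √(M_NH₃/M_N₂) = √(17.03/28.02) = 0.7796.
With d_N₂ + d_NH₃ = 0.792 m, d_NH₃ = 0.792/(1 + 0.7796) = 0.4450 m.
d_N₂ = 0.792 − 0.4450 = 0.347 m.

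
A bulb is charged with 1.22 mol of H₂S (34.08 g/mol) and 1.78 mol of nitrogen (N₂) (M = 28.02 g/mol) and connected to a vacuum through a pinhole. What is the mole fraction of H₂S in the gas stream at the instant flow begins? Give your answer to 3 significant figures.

Each component's effusion rate ∝ (its partial pressure)·(1/√M) ∝ n_i/√M_i.
Mole fraction of H₂S in the effusate = (n_H₂S/√M_H₂S) / (n_H₂S/√M_H₂S + n_N₂/√M_N₂)
= (1.22/√34.08) / (1.22/√34.08 + 1.78/√28.02) = 0.2090/(0.2090 + 0.3363) = 0.383.

0.383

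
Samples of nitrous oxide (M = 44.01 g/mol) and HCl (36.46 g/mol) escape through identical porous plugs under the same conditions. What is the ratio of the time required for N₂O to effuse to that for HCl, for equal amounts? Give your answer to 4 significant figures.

1.099

Using Graham's law: t_N₂O/t_HCl = √(M_N₂O/M_HCl) = √(44.01/36.46) = √1.207 = 1.099.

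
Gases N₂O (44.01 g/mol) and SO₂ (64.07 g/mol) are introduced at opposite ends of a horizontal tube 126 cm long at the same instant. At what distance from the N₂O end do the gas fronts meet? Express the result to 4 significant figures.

68.90 cm

Distances travelled in equal time are proportional to diffusion rates, so d_N₂O/d_SO₂ = √(M_SO₂/M_N₂O) = √(64.07/44.01) = 1.207.
With d_N₂O + d_SO₂ = 126 cm, d_SO₂ = 126/(1 + 1.207) = 57.10 cm.
d_N₂O = 126 − 57.10 = 68.90 cm.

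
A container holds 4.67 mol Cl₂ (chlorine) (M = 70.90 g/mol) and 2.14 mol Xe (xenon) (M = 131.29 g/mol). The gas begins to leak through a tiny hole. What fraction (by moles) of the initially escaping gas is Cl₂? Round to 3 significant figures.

0.748

Rate_i ∝ x_i/√M_i (Graham's law weighted by mole fraction), so the effusate composition follows n_i/√M_i.
x_Cl₂(eff) = (n_Cl₂/√M_Cl₂) / (n_Cl₂/√M_Cl₂ + n_Xe/√M_Xe)
= (4.67/√70.90) / (4.67/√70.90 + 2.14/√131.29) = 0.5546/(0.5546 + 0.1868) = 0.748.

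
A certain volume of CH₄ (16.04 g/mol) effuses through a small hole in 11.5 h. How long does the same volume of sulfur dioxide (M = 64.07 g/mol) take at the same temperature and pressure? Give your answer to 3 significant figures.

23.0 h

Graham's law gives t_SO₂/t_CH₄ = √(M_SO₂/M_CH₄) = √(64.07/16.04) = √3.994 = 1.999.
So the time for SO₂ is 11.5 × 1.999 = 23.0 h.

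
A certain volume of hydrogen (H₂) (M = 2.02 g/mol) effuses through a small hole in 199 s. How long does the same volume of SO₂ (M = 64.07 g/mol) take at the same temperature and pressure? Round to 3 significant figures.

1120 s

Since effusion rate ∝ 1/√M, t_SO₂/t_H₂ = √(M_SO₂/M_H₂) = √(64.07/2.02) = √31.72 = 5.632.
So the time for SO₂ is 199 × 5.632 = 1120 s.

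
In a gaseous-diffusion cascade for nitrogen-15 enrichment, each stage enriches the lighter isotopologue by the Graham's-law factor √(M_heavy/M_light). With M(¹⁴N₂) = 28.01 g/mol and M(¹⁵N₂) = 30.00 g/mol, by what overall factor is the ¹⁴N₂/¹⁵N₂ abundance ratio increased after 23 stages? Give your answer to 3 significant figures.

2.20

The single-stage factor is √(M_heavy/M_light), so 23 stages give [√(30.00/28.01)]^23 = (30.00/28.01)^(23/2).
= 1.07105^(23/2) = 2.20.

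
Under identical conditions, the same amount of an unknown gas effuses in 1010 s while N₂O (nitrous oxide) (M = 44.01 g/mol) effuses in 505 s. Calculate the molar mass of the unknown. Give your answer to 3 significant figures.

Using Graham's law: t_X/t_N₂O = √(M_X/M_N₂O).
1010/505 = 2.000 = √(M_X/44.01)
M_X = 44.01 × 2.000² = 44.01 × 4.000 = 176 g/mol

176 g/mol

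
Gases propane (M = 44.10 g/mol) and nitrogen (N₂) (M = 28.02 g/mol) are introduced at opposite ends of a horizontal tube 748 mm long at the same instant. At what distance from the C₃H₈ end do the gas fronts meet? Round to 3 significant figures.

Graham's law gives d_C₃H₈/d_N₂ = rate_C₃H₈/rate_N₂ = √(M_N₂/M_C₃H₈) = √(28.02/44.10) = 0.7971.
With d_C₃H₈ + d_N₂ = 748 mm, d_N₂ = 748/(1 + 0.7971) = 416.2 mm.
d_C₃H₈ = 748 − 416.2 = 332 mm.

332 mm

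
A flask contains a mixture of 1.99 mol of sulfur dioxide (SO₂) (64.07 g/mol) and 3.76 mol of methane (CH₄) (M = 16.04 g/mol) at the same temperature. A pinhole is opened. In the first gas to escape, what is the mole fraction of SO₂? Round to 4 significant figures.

The effusion rate of species i is ∝ p_i/√M_i ∝ n_i/√M_i.
Mole fraction of SO₂ in the effusate = (n_SO₂/√M_SO₂) / (n_SO₂/√M_SO₂ + n_CH₄/√M_CH₄)
= (1.99/√64.07) / (1.99/√64.07 + 3.76/√16.04) = 0.2486/(0.2486 + 0.9388) = 0.2094.

0.2094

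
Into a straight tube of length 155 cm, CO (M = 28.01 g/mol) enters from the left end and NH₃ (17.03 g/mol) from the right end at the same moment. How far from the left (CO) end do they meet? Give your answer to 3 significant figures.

Graham's law gives d_CO/d_NH₃ = rate_CO/rate_NH₃ = √(M_NH₃/M_CO) = √(17.03/28.01) = 0.7797.
With d_CO + d_NH₃ = 155 cm, d_NH₃ = 155/(1 + 0.7797) = 87.09 cm.
d_CO = 155 − 87.09 = 67.9 cm.

67.9 cm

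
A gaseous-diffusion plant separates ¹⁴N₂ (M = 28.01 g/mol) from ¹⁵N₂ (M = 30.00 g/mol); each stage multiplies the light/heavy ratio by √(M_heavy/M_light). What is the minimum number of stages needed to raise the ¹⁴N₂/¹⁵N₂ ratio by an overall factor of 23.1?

92

With α = √(30.00/28.01) per stage, ln α = ½ ln(1.07105) = 0.03432.
Need α^N ≥ 23.1 ⇒ N ≥ ln(23.1) / ln α = 3.140 / 0.03432 = 91.49.
Rounding up, N = 92 stages.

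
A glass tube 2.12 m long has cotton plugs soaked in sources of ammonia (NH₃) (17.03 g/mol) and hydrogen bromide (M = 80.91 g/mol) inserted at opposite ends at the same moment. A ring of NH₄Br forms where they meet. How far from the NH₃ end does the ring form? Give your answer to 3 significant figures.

The fronts meet when d_NH₃ + d_HBr = L with d_NH₃/d_HBr = √(M_HBr/M_NH₃) (Graham's law). Here √(M_HBr/M_NH₃) = √(80.91/17.03) = 2.180.
With d_NH₃ + d_HBr = 2.12 m, d_HBr = 2.12/(1 + 2.180) = 0.6667 m.
d_NH₃ = 2.12 − 0.6667 = 1.45 m.

1.45 m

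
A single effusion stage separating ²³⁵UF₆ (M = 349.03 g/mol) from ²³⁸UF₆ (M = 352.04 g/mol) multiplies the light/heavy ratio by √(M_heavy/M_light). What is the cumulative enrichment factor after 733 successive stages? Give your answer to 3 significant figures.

After 733 stages the ratio has grown by (√(352.04/349.03))^733 = (352.04/349.03)^(733/2).
= 1.00862^(733/2) = 23.3.

23.3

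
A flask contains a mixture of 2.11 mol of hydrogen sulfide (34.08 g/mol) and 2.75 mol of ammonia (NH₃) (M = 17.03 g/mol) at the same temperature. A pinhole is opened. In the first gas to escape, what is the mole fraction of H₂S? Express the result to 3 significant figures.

0.352

Effusion rate of each component ∝ n_i/√M_i (partial pressure × 1/√M).
Mole fraction of H₂S in the effusate = (n_H₂S/√M_H₂S) / (n_H₂S/√M_H₂S + n_NH₃/√M_NH₃)
= (2.11/√34.08) / (2.11/√34.08 + 2.75/√17.03) = 0.3614/(0.3614 + 0.6664) = 0.352.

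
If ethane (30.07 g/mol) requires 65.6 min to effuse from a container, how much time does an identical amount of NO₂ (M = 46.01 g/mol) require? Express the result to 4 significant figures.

81.15 min

Using Graham's law: t_NO₂/t_C₂H₆ = √(M_NO₂/M_C₂H₆) = √(46.01/30.07) = √1.530 = 1.237.
So the time for NO₂ is 65.6 × 1.237 = 81.15 min.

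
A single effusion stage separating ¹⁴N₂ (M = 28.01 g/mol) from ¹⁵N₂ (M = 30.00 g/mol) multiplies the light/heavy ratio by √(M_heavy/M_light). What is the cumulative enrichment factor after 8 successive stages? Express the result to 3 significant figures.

1.32

After 8 stages the ratio has grown by (√(30.00/28.01))^8 = (30.00/28.01)^(8/2).
= 1.07105^4 = 1.32.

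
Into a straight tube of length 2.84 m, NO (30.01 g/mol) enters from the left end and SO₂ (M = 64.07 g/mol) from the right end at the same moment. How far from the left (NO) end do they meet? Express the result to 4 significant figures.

1.686 m

In equal time, each gas travels a distance ∝ its rate ∝ 1/√M, so d_NO/d_SO₂ = √(M_SO₂/M_NO) = √(64.07/30.01) = 1.461.
With d_NO + d_SO₂ = 2.84 m, d_SO₂ = 2.84/(1 + 1.461) = 1.154 m.
d_NO = 2.84 − 1.154 = 1.686 m.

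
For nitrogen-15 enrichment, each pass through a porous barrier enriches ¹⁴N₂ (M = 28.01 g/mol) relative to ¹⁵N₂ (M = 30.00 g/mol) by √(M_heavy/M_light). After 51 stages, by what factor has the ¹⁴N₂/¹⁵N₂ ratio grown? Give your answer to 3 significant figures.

5.76

Each stage multiplies the ratio by α = √(30.00/28.01), so after 51 stages the overall factor is α^51 = (30.00/28.01)^(51/2).
= 1.07105^(51/2) = 5.76.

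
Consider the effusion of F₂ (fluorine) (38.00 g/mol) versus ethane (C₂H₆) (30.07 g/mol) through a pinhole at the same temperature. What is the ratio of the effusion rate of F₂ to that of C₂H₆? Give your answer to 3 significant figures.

Graham's law gives rate_F₂/rate_C₂H₆ = √(M_C₂H₆/M_F₂) = √(30.07/38.00) = √0.7913 = 0.890.

0.890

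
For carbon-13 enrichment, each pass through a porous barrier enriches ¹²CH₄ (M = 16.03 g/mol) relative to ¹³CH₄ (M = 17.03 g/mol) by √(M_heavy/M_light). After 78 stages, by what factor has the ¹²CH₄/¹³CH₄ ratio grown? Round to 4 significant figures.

10.59

Each stage multiplies the ratio by α = √(17.03/16.03), so after 78 stages the overall factor is α^78 = (17.03/16.03)^(78/2).
= 1.06238^39 = 10.59.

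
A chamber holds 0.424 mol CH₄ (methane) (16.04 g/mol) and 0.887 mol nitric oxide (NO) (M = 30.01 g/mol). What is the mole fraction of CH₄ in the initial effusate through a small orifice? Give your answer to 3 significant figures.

Effusion rate of each component ∝ n_i/√M_i (partial pressure × 1/√M).
x_CH₄(eff) = (n_CH₄/√M_CH₄) / (n_CH₄/√M_CH₄ + n_NO/√M_NO)
= (0.424/√16.04) / (0.424/√16.04 + 0.887/√30.01) = 0.1059/(0.1059 + 0.1619) = 0.395.

0.395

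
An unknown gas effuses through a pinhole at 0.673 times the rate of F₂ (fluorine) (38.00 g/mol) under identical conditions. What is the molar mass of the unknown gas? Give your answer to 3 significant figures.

Using Graham's law: rate_X/rate_F₂ = √(M_F₂/M_X).
0.673 = √(38.00/M_X)
M_X = 38.00 / 0.673² = 38.00 / 0.4529 = 83.9 g/mol

83.9 g/mol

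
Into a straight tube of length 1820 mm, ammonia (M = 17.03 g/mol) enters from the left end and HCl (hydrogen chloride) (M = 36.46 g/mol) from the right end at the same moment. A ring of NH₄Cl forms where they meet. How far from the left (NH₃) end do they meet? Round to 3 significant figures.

1080 mm

Graham's law gives d_NH₃/d_HCl = rate_NH₃/rate_HCl = √(M_HCl/M_NH₃) = √(36.46/17.03) = 1.463.
With d_NH₃ + d_HCl = 1820 mm, d_HCl = 1820/(1 + 1.463) = 738.9 mm.
d_NH₃ = 1820 − 738.9 = 1080 mm.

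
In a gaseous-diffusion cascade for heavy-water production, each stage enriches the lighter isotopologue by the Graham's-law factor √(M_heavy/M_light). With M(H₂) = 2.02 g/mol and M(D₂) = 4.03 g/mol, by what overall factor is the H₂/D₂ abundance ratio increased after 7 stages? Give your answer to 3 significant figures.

11.2

The single-stage factor is √(M_heavy/M_light), so 7 stages give [√(4.03/2.02)]^7 = (4.03/2.02)^(7/2).
= 1.99505^(7/2) = 11.2.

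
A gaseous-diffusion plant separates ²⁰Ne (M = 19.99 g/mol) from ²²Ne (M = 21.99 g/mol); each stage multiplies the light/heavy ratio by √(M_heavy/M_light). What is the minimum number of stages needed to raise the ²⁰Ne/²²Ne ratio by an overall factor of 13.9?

56

With α = √(21.99/19.99) per stage, ln α = ½ ln(1.10005) = 0.04768.
Need α^N ≥ 13.9 ⇒ N ≥ ln(13.9) / ln α = 2.632 / 0.04768 = 55.20.
So at least 56 stages are needed.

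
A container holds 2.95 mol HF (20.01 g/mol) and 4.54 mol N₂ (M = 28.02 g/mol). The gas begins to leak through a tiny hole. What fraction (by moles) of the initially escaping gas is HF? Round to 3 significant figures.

0.435

Effusion rate of each component ∝ n_i/√M_i (partial pressure × 1/√M).
So x_HF in the escaping gas = (n_HF/√M_HF) / Σ(n_i/√M_i)
= (2.95/√20.01) / (2.95/√20.01 + 4.54/√28.02) = 0.6595/(0.6595 + 0.8577) = 0.435.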